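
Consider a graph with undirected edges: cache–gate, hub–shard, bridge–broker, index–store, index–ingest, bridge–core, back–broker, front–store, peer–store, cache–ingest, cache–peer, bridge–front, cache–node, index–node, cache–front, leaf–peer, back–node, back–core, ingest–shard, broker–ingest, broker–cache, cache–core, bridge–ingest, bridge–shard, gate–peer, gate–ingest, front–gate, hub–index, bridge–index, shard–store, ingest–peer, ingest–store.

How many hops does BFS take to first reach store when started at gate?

2

Level 0: gate
Level 1: cache, front, ingest, peer
Level 2: bridge, broker, core, index, leaf, node, shard, store
Level 3: back, hub
store first appears at level 2.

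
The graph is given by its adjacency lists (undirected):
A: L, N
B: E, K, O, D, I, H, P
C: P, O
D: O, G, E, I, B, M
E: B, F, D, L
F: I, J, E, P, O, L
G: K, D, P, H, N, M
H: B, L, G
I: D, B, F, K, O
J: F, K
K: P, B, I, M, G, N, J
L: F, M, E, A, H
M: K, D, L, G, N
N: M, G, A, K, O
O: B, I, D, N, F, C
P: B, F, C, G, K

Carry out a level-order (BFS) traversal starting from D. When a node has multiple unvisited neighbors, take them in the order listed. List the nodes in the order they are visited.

D, O, G, E, I, B, M, N, F, C, K, P, H, L, A, J

Visit D; enqueue O, G, E, I, B, M → queue [O, G, E, I, B, M]
Visit O; enqueue N, F, C → queue [G, E, I, B, M, N, F, C]
Visit G; enqueue K, P, H → queue [E, I, B, M, N, F, C, K, P, H]
Visit E; enqueue L → queue [I, B, M, N, F, C, K, P, H, L]
Visit I → queue [B, M, N, F, C, K, P, H, L]
Visit B → queue [M, N, F, C, K, P, H, L]
Visit M → queue [N, F, C, K, P, H, L]
Visit N; enqueue A → queue [F, C, K, P, H, L, A]
Visit F; enqueue J → queue [C, K, P, H, L, A, J]
Visit C → queue [K, P, H, L, A, J]
Visit K → queue [P, H, L, A, J]
Visit P → queue [H, L, A, J]
Visit H → queue [L, A, J]
Visit L → queue [A, J]
Visit A → queue [J]
Visit J → queue []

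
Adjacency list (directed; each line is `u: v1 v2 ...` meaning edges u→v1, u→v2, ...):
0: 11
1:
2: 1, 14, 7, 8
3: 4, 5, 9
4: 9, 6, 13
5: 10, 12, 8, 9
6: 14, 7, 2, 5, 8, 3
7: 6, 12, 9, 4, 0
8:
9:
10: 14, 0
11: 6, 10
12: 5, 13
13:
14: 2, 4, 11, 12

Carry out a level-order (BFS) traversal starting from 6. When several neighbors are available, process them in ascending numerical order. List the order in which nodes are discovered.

6 → 2 → 3 → 5 → 7 → 8 → 14 → 1 → 4 → 9 → 10 → 12 → 0 → 11 → 13

Visit 6; enqueue 2, 3, 5, 7, 8, 14 → queue [2, 3, 5, 7, 8, 14]
Visit 2; enqueue 1 → queue [3, 5, 7, 8, 14, 1]
Visit 3; enqueue 4, 9 → queue [5, 7, 8, 14, 1, 4, 9]
Visit 5; enqueue 10, 12 → queue [7, 8, 14, 1, 4, 9, 10, 12]
Visit 7; enqueue 0 → queue [8, 14, 1, 4, 9, 10, 12, 0]
Visit 8 → queue [14, 1, 4, 9, 10, 12, 0]
Visit 14; enqueue 11 → queue [1, 4, 9, 10, 12, 0, 11]
Visit 1 → queue [4, 9, 10, 12, 0, 11]
Visit 4; enqueue 13 → queue [9, 10, 12, 0, 11, 13]
Visit 9 → queue [10, 12, 0, 11, 13]
Visit 10 → queue [12, 0, 11, 13]
Visit 12 → queue [0, 11, 13]
Visit 0 → queue [11, 13]
Visit 11 → queue [13]
Visit 13 → queue []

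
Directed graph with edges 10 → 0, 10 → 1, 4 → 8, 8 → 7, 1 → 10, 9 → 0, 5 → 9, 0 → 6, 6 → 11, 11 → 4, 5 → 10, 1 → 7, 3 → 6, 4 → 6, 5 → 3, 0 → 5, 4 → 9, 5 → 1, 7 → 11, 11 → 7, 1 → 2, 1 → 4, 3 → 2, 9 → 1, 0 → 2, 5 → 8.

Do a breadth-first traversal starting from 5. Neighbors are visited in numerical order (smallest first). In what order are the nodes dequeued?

Visit 5; enqueue 1, 3, 8, 9, 10 → queue [1, 3, 8, 9, 10]
Visit 1; enqueue 2, 4, 7 → queue [3, 8, 9, 10, 2, 4, 7]
Visit 3; enqueue 6 → queue [8, 9, 10, 2, 4, 7, 6]
Visit 8 → queue [9, 10, 2, 4, 7, 6]
Visit 9; enqueue 0 → queue [10, 2, 4, 7, 6, 0]
Visit 10 → queue [2, 4, 7, 6, 0]
Visit 2 → queue [4, 7, 6, 0]
Visit 4 → queue [7, 6, 0]
Visit 7; enqueue 11 → queue [6, 0, 11]
Visit 6 → queue [0, 11]
Visit 0 → queue [11]
Visit 11 → queue []

5 1 3 8 9 10 2 4 7 6 0 11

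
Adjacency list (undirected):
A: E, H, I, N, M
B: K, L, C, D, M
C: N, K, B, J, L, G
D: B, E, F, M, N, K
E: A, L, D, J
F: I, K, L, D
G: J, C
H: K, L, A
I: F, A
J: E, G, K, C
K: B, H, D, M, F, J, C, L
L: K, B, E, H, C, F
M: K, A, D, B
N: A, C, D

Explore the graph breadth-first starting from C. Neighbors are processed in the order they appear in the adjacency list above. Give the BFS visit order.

Visit C; enqueue N, K, B, J, L, G → queue [N, K, B, J, L, G]
Visit N; enqueue A, D → queue [K, B, J, L, G, A, D]
Visit K; enqueue H, M, F → queue [B, J, L, G, A, D, H, M, F]
Visit B → queue [J, L, G, A, D, H, M, F]
Visit J; enqueue E → queue [L, G, A, D, H, M, F, E]
Visit L → queue [G, A, D, H, M, F, E]
Visit G → queue [A, D, H, M, F, E]
Visit A; enqueue I → queue [D, H, M, F, E, I]
Visit D → queue [H, M, F, E, I]
Visit H → queue [M, F, E, I]
Visit M → queue [F, E, I]
Visit F → queue [E, I]
Visit E → queue [I]
Visit I → queue []

C, N, K, B, J, L, G, A, D, H, M, F, E, I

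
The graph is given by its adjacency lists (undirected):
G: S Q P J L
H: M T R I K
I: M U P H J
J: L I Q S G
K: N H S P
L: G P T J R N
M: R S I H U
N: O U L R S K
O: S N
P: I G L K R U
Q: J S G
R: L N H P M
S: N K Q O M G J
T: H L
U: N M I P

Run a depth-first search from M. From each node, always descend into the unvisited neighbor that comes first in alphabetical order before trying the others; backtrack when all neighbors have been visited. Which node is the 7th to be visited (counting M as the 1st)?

N

Visit M
M → H
H → I
I → J
J → G
G → L
L → N
N → K
K → P
P → R
P → U
K → S
S → O
S → Q
L → T

Visit order: M, H, I, J, G, L, N, K, P, R, U, S, O, Q, T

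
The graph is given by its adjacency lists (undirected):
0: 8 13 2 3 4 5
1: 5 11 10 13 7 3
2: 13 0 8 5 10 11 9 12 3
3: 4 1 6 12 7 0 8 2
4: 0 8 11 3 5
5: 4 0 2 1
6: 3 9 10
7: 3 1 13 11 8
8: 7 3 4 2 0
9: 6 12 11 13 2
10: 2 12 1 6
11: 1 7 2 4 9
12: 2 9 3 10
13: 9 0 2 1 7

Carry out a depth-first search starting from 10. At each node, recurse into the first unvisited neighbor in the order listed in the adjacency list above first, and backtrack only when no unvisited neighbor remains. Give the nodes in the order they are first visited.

Visit 10
10 → 2
2 → 13
13 → 9
9 → 6
6 → 3
3 → 4
4 → 0
0 → 8
8 → 7
7 → 1
1 → 5
1 → 11
3 → 12

10 → 2 → 13 → 9 → 6 → 3 → 4 → 0 → 8 → 7 → 1 → 5 → 11 → 12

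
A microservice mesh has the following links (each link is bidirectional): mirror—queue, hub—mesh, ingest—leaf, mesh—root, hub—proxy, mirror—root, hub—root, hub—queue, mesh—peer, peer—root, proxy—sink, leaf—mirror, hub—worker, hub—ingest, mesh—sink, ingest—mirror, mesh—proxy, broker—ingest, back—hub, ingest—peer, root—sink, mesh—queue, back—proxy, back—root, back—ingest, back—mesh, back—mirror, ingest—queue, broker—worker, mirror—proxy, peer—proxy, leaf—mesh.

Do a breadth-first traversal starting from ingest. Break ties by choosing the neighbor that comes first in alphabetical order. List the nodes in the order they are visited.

ingest → back → broker → hub → leaf → mirror → peer → queue → mesh → proxy → root → worker → sink

Visit ingest; enqueue back, broker, hub, leaf, mirror, peer, queue → queue [back, broker, hub, leaf, mirror, peer, queue]
Visit back; enqueue mesh, proxy, root → queue [broker, hub, leaf, mirror, peer, queue, mesh, proxy, root]
Visit broker; enqueue worker → queue [hub, leaf, mirror, peer, queue, mesh, proxy, root, worker]
Visit hub → queue [leaf, mirror, peer, queue, mesh, proxy, root, worker]
Visit leaf → queue [mirror, peer, queue, mesh, proxy, root, worker]
Visit mirror → queue [peer, queue, mesh, proxy, root, worker]
Visit peer → queue [queue, mesh, proxy, root, worker]
Visit queue → queue [mesh, proxy, root, worker]
Visit mesh; enqueue sink → queue [proxy, root, worker, sink]
Visit proxy → queue [root, worker, sink]
Visit root → queue [worker, sink]
Visit worker → queue [sink]
Visit sink → queue []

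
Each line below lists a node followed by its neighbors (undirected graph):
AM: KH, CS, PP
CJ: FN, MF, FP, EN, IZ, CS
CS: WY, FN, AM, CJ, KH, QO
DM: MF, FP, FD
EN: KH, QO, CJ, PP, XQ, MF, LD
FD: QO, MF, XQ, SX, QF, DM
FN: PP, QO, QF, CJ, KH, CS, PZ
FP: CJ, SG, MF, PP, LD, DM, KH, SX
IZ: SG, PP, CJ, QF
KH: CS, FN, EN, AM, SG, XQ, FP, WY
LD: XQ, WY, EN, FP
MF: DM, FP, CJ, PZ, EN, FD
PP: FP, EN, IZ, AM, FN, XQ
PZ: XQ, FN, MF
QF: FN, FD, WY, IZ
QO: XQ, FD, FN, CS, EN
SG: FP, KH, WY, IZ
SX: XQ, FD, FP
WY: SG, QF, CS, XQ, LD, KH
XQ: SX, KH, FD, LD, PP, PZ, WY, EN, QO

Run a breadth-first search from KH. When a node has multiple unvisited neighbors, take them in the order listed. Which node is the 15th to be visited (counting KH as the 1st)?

MF

Visit KH; enqueue CS, FN, EN, AM, SG, XQ, FP, WY → queue [CS, FN, EN, AM, SG, XQ, FP, WY]
Visit CS; enqueue CJ, QO → queue [FN, EN, AM, SG, XQ, FP, WY, CJ, QO]
Visit FN; enqueue PP, QF, PZ → queue [EN, AM, SG, XQ, FP, WY, CJ, QO, PP, QF, PZ]
Visit EN; enqueue MF, LD → queue [AM, SG, XQ, FP, WY, CJ, QO, PP, QF, PZ, MF, LD]
Visit AM → queue [SG, XQ, FP, WY, CJ, QO, PP, QF, PZ, MF, LD]
Visit SG; enqueue IZ → queue [XQ, FP, WY, CJ, QO, PP, QF, PZ, MF, LD, IZ]
Visit XQ; enqueue SX, FD → queue [FP, WY, CJ, QO, PP, QF, PZ, MF, LD, IZ, SX, FD]
Visit FP; enqueue DM → queue [WY, CJ, QO, PP, QF, PZ, MF, LD, IZ, SX, FD, DM]
Visit WY → queue [CJ, QO, PP, QF, PZ, MF, LD, IZ, SX, FD, DM]
Visit CJ → queue [QO, PP, QF, PZ, MF, LD, IZ, SX, FD, DM]
Visit QO → queue [PP, QF, PZ, MF, LD, IZ, SX, FD, DM]
Visit PP → queue [QF, PZ, MF, LD, IZ, SX, FD, DM]
Visit QF → queue [PZ, MF, LD, IZ, SX, FD, DM]
Visit PZ → queue [MF, LD, IZ, SX, FD, DM]
Visit MF → queue [LD, IZ, SX, FD, DM]
Visit LD → queue [IZ, SX, FD, DM]
Visit IZ → queue [SX, FD, DM]
Visit SX → queue [FD, DM]
Visit FD → queue [DM]
Visit DM → queue []

Visit order: KH, CS, FN, EN, AM, SG, XQ, FP, WY, CJ, QO, PP, QF, PZ, MF, LD, IZ, SX, FD, DM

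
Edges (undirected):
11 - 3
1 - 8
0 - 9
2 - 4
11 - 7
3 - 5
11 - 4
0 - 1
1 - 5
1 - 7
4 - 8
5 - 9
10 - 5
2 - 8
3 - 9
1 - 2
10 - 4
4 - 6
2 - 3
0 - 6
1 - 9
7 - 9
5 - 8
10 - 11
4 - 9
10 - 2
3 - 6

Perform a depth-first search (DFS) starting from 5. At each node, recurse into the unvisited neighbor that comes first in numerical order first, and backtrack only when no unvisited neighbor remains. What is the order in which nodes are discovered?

5 → 1 → 0 → 6 → 3 → 2 → 4 → 8 → 9 → 7 → 11 → 10

Visit 5
5 → 1
1 → 0
0 → 6
6 → 3
3 → 2
2 → 4
4 → 8
4 → 9
9 → 7
7 → 11
11 → 10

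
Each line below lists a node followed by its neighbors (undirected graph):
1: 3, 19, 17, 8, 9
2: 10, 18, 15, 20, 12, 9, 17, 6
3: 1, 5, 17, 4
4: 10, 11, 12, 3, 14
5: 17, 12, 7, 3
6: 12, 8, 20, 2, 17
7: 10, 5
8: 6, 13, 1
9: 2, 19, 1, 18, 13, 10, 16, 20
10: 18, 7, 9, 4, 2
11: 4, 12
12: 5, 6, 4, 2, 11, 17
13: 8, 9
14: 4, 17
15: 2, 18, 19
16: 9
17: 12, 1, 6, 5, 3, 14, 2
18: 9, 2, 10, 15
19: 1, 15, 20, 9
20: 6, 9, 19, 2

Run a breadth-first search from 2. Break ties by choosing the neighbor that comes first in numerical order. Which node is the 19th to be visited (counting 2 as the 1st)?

Visit 2; enqueue 6, 9, 10, 12, 15, 17, 18, 20 → queue [6, 9, 10, 12, 15, 17, 18, 20]
Visit 6; enqueue 8 → queue [9, 10, 12, 15, 17, 18, 20, 8]
Visit 9; enqueue 1, 13, 16, 19 → queue [10, 12, 15, 17, 18, 20, 8, 1, 13, 16, 19]
Visit 10; enqueue 4, 7 → queue [12, 15, 17, 18, 20, 8, 1, 13, 16, 19, 4, 7]
Visit 12; enqueue 5, 11 → queue [15, 17, 18, 20, 8, 1, 13, 16, 19, 4, 7, 5, 11]
Visit 15 → queue [17, 18, 20, 8, 1, 13, 16, 19, 4, 7, 5, 11]
Visit 17; enqueue 3, 14 → queue [18, 20, 8, 1, 13, 16, 19, 4, 7, 5, 11, 3, 14]
Visit 18 → queue [20, 8, 1, 13, 16, 19, 4, 7, 5, 11, 3, 14]
Visit 20 → queue [8, 1, 13, 16, 19, 4, 7, 5, 11, 3, 14]
Visit 8 → queue [1, 13, 16, 19, 4, 7, 5, 11, 3, 14]
Visit 1 → queue [13, 16, 19, 4, 7, 5, 11, 3, 14]
Visit 13 → queue [16, 19, 4, 7, 5, 11, 3, 14]
Visit 16 → queue [19, 4, 7, 5, 11, 3, 14]
Visit 19 → queue [4, 7, 5, 11, 3, 14]
Visit 4 → queue [7, 5, 11, 3, 14]
Visit 7 → queue [5, 11, 3, 14]
Visit 5 → queue [11, 3, 14]
Visit 11 → queue [3, 14]
Visit 3 → queue [14]
Visit 14 → queue []

Visit order: 2, 6, 9, 10, 12, 15, 17, 18, 20, 8, 1, 13, 16, 19, 4, 7, 5, 11, 3, 14

3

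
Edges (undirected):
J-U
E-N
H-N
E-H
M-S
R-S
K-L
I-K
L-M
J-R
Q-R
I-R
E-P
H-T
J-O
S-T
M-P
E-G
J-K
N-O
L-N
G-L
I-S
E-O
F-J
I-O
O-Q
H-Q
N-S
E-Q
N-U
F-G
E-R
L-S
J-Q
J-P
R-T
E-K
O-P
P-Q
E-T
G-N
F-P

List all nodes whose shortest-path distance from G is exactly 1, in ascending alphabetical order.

E, F, L, N

Level 0: G
Level 1: E, F, L, N
Level 2: H, J, K, M, O, P, Q, R, S, T, U
Level 3: I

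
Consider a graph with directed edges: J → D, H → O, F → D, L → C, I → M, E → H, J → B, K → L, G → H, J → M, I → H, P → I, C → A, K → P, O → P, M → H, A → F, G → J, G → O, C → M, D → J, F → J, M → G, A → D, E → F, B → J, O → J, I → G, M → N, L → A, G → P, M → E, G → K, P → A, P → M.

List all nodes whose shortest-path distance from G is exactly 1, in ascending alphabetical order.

Level 0: G
Level 1: H, J, K, O, P
Level 2: A, B, D, I, L, M
Level 3: C, E, F, N

H, J, K, O, P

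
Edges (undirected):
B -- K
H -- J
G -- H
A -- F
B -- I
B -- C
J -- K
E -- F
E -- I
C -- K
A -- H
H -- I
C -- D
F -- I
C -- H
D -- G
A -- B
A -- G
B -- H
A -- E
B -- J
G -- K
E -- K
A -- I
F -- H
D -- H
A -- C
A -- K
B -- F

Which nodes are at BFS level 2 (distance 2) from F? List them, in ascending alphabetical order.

C, D, G, J, K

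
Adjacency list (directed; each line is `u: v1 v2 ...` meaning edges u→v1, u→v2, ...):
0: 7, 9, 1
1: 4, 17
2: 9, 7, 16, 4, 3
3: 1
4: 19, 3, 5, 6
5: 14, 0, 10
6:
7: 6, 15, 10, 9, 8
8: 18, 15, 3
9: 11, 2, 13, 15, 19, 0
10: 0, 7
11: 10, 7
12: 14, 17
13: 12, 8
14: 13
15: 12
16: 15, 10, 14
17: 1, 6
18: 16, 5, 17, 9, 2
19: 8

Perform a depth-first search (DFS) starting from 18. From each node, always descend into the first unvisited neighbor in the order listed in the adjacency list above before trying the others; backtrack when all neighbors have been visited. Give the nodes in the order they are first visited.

18, 16, 15, 12, 14, 13, 8, 3, 1, 4, 19, 5, 0, 7, 6, 10, 9, 11, 2, 17

Visit 18
18 → 16
16 → 15
15 → 12
12 → 14
14 → 13
13 → 8
8 → 3
3 → 1
1 → 4
4 → 19
4 → 5
5 → 0
0 → 7
7 → 6
7 → 10
7 → 9
9 → 11
9 → 2
1 → 17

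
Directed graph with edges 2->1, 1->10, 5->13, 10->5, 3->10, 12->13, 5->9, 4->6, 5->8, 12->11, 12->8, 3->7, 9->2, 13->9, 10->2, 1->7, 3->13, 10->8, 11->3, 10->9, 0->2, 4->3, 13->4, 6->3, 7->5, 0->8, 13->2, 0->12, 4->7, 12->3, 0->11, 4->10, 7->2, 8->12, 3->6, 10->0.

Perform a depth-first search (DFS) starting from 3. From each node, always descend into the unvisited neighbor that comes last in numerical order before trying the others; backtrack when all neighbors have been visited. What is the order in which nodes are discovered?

3 13 9 2 1 10 8 12 11 5 0 7 4 6

Visit 3
3 → 13
13 → 9
9 → 2
2 → 1
1 → 10
10 → 8
8 → 12
12 → 11
10 → 5
10 → 0
1 → 7
13 → 4
4 → 6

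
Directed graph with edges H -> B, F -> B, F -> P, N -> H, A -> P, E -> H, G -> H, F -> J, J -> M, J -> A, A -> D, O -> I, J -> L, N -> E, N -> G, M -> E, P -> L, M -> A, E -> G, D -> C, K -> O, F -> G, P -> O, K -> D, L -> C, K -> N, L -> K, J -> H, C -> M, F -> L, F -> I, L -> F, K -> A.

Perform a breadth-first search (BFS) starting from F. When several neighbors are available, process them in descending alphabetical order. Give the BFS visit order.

Visit F; enqueue P, L, J, I, G, B → queue [P, L, J, I, G, B]
Visit P; enqueue O → queue [L, J, I, G, B, O]
Visit L; enqueue K, C → queue [J, I, G, B, O, K, C]
Visit J; enqueue M, H, A → queue [I, G, B, O, K, C, M, H, A]
Visit I → queue [G, B, O, K, C, M, H, A]
Visit G → queue [B, O, K, C, M, H, A]
Visit B → queue [O, K, C, M, H, A]
Visit O → queue [K, C, M, H, A]
Visit K; enqueue N, D → queue [C, M, H, A, N, D]
Visit C → queue [M, H, A, N, D]
Visit M; enqueue E → queue [H, A, N, D, E]
Visit H → queue [A, N, D, E]
Visit A → queue [N, D, E]
Visit N → queue [D, E]
Visit D → queue [E]
Visit E → queue []

F P L J I G B O K C M H A N D E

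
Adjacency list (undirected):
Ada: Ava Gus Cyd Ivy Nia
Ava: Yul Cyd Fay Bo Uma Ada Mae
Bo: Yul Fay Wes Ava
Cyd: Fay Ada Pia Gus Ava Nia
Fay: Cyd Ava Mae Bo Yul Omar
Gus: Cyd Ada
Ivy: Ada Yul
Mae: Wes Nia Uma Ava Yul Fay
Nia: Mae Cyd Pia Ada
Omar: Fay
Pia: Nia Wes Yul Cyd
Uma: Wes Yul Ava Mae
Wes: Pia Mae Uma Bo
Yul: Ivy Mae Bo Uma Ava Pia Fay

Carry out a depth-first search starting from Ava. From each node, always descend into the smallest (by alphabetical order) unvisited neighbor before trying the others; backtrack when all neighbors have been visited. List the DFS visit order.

Visit Ava
Ava → Ada
Ada → Cyd
Cyd → Fay
Fay → Bo
Bo → Wes
Wes → Mae
Mae → Nia
Nia → Pia
Pia → Yul
Yul → Ivy
Yul → Uma
Fay → Omar
Cyd → Gus

Ava Ada Cyd Fay Bo Wes Mae Nia Pia Yul Ivy Uma Omar Gus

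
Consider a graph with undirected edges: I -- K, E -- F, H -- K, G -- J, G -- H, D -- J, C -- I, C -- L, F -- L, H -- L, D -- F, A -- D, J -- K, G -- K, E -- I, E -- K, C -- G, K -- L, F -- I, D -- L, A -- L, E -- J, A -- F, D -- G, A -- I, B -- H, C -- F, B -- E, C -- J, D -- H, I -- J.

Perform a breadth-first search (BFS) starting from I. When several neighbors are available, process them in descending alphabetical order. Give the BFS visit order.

I -> K -> J -> F -> E -> C -> A -> L -> H -> G -> D -> B

Visit I; enqueue K, J, F, E, C, A → queue [K, J, F, E, C, A]
Visit K; enqueue L, H, G → queue [J, F, E, C, A, L, H, G]
Visit J; enqueue D → queue [F, E, C, A, L, H, G, D]
Visit F → queue [E, C, A, L, H, G, D]
Visit E; enqueue B → queue [C, A, L, H, G, D, B]
Visit C → queue [A, L, H, G, D, B]
Visit A → queue [L, H, G, D, B]
Visit L → queue [H, G, D, B]
Visit H → queue [G, D, B]
Visit G → queue [D, B]
Visit D → queue [B]
Visit B → queue []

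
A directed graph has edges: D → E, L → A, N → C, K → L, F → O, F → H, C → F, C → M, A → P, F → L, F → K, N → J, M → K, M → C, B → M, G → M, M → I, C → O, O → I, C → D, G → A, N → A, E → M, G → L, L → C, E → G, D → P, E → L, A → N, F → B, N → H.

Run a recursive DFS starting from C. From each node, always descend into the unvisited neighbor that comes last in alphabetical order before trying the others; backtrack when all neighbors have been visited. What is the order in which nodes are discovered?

C, O, I, M, K, L, A, P, N, J, H, F, B, D, E, G

Visit C
C → O
O → I
C → M
M → K
K → L
L → A
A → P
A → N
N → J
N → H
C → F
F → B
C → D
D → E
E → G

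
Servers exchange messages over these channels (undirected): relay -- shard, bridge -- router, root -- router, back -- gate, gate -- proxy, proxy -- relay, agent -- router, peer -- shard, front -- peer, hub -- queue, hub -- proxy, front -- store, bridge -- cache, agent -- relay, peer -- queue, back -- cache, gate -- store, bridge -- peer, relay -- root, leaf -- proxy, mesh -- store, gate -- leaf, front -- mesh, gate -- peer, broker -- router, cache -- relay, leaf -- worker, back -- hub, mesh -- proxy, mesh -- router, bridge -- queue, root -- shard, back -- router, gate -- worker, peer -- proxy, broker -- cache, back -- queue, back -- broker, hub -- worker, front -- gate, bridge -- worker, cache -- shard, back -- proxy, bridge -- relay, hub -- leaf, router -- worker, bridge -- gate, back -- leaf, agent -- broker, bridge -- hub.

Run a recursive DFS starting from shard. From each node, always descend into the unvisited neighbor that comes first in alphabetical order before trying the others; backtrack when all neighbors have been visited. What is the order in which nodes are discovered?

shard, cache, back, broker, agent, relay, bridge, gate, front, mesh, proxy, hub, leaf, worker, router, root, queue, peer, store

Visit shard
shard → cache
cache → back
back → broker
broker → agent
agent → relay
relay → bridge
bridge → gate
gate → front
front → mesh
mesh → proxy
proxy → hub
hub → leaf
leaf → worker
worker → router
router → root
hub → queue
queue → peer
mesh → store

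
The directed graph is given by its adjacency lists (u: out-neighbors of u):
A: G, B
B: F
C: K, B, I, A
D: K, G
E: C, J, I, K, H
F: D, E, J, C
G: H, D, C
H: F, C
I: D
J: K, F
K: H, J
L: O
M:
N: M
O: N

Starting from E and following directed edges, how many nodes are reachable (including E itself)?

BFS from E visits: E, C, H, I, J, K, A, B, F, D, G
Reachable nodes: 11 of 15 total.

11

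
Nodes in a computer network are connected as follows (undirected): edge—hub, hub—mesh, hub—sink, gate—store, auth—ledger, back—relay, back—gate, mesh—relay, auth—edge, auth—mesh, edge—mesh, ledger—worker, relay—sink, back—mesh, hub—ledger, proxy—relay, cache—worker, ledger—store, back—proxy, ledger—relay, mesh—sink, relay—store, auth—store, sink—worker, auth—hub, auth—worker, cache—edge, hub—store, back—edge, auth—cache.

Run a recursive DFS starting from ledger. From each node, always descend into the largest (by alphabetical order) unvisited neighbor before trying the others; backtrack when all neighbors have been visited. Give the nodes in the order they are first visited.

ledger → worker → sink → relay → store → hub → mesh → edge → cache → auth → back → proxy → gate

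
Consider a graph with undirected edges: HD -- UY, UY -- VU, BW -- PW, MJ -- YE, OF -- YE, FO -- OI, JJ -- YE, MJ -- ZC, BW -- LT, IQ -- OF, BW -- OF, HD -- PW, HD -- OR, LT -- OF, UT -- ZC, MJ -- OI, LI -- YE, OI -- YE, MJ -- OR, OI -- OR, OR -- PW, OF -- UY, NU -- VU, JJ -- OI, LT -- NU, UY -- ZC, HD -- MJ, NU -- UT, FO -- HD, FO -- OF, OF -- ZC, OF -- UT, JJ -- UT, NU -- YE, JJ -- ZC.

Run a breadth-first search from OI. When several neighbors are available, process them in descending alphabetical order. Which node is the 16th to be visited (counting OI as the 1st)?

Visit OI; enqueue YE, OR, MJ, JJ, FO → queue [YE, OR, MJ, JJ, FO]
Visit YE; enqueue OF, NU, LI → queue [OR, MJ, JJ, FO, OF, NU, LI]
Visit OR; enqueue PW, HD → queue [MJ, JJ, FO, OF, NU, LI, PW, HD]
Visit MJ; enqueue ZC → queue [JJ, FO, OF, NU, LI, PW, HD, ZC]
Visit JJ; enqueue UT → queue [FO, OF, NU, LI, PW, HD, ZC, UT]
Visit FO → queue [OF, NU, LI, PW, HD, ZC, UT]
Visit OF; enqueue UY, LT, IQ, BW → queue [NU, LI, PW, HD, ZC, UT, UY, LT, IQ, BW]
Visit NU; enqueue VU → queue [LI, PW, HD, ZC, UT, UY, LT, IQ, BW, VU]
Visit LI → queue [PW, HD, ZC, UT, UY, LT, IQ, BW, VU]
Visit PW → queue [HD, ZC, UT, UY, LT, IQ, BW, VU]
Visit HD → queue [ZC, UT, UY, LT, IQ, BW, VU]
Visit ZC → queue [UT, UY, LT, IQ, BW, VU]
Visit UT → queue [UY, LT, IQ, BW, VU]
Visit UY → queue [LT, IQ, BW, VU]
Visit LT → queue [IQ, BW, VU]
Visit IQ → queue [BW, VU]
Visit BW → queue [VU]
Visit VU → queue []

Visit order: OI, YE, OR, MJ, JJ, FO, OF, NU, LI, PW, HD, ZC, UT, UY, LT, IQ, BW, VU

IQ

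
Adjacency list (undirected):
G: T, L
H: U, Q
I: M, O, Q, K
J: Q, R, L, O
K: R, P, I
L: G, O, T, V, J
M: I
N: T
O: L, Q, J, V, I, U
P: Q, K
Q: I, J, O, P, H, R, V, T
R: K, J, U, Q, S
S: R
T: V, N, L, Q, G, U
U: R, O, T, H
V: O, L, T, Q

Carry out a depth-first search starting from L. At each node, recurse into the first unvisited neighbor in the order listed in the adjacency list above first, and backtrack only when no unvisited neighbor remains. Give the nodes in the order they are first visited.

L -> G -> T -> V -> O -> Q -> I -> M -> K -> R -> J -> U -> H -> S -> P -> N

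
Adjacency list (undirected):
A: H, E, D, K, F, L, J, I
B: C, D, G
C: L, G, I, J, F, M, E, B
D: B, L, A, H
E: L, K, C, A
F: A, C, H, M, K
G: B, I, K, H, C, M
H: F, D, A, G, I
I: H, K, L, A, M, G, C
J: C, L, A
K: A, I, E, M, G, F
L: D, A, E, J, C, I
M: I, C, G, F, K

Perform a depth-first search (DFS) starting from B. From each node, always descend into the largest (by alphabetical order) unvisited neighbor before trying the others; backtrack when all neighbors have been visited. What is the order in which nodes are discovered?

B, G, M, K, I, L, J, C, F, H, D, A, E

Visit B
B → G
G → M
M → K
K → I
I → L
L → J
J → C
C → F
F → H
H → D
D → A
A → E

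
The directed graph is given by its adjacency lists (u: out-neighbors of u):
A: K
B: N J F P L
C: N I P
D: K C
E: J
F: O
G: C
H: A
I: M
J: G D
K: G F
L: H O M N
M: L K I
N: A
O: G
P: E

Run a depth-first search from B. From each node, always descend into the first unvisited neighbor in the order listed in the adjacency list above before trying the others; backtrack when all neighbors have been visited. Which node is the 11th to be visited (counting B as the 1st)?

O

Visit B
B → N
N → A
A → K
K → G
G → C
C → I
I → M
M → L
L → H
L → O
C → P
P → E
E → J
J → D
K → F

Visit order: B, N, A, K, G, C, I, M, L, H, O, P, E, J, D, F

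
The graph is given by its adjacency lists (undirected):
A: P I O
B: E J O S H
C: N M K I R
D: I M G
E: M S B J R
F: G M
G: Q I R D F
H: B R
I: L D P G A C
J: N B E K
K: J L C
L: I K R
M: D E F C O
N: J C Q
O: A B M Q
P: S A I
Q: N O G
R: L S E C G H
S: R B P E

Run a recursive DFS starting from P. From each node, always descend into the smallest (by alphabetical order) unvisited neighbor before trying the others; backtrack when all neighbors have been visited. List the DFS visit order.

P, A, I, C, K, J, B, E, M, D, G, F, Q, N, O, R, H, L, S

Visit P
P → A
A → I
I → C
C → K
K → J
J → B
B → E
E → M
M → D
D → G
G → F
G → Q
Q → N
Q → O
G → R
R → H
R → L
R → S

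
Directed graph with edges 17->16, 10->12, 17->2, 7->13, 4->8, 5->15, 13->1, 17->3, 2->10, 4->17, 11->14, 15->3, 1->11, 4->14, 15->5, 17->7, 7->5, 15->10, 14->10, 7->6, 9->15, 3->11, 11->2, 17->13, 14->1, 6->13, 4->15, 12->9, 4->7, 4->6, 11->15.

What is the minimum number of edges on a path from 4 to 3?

Level 0: 4
Level 1: 6, 7, 8, 14, 15, 17
Level 2: 1, 2, 3, 5, 10, 13, 16
Level 3: 11, 12
Level 4: 9
3 first appears at level 2.

2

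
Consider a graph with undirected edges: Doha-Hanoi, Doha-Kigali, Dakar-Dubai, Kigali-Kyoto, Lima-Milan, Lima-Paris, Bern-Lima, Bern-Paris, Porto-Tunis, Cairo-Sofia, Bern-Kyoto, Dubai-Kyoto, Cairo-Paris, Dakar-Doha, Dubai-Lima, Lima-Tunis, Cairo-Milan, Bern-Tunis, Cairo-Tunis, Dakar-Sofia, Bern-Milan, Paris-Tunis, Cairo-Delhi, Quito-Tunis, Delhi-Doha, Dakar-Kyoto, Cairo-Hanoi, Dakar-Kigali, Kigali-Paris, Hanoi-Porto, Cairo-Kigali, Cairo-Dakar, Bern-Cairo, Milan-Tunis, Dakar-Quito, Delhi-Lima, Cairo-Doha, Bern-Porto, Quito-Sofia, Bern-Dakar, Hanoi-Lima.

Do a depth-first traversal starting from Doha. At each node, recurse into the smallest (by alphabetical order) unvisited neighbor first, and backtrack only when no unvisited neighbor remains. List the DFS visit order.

Doha, Cairo, Bern, Dakar, Dubai, Kyoto, Kigali, Paris, Lima, Delhi, Hanoi, Porto, Tunis, Milan, Quito, Sofia

Visit Doha
Doha → Cairo
Cairo → Bern
Bern → Dakar
Dakar → Dubai
Dubai → Kyoto
Kyoto → Kigali
Kigali → Paris
Paris → Lima
Lima → Delhi
Lima → Hanoi
Hanoi → Porto
Porto → Tunis
Tunis → Milan
Tunis → Quito
Quito → Sofia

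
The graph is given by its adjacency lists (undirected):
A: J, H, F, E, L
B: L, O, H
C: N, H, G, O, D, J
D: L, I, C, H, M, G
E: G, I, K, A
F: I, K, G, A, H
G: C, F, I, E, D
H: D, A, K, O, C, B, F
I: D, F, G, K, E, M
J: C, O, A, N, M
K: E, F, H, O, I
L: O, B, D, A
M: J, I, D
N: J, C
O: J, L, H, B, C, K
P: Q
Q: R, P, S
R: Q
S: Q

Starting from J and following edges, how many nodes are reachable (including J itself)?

BFS from J visits: J, C, O, A, N, M, H, G, D, L, B, K, F, E, I
Reachable nodes: 15 of 19 total.

15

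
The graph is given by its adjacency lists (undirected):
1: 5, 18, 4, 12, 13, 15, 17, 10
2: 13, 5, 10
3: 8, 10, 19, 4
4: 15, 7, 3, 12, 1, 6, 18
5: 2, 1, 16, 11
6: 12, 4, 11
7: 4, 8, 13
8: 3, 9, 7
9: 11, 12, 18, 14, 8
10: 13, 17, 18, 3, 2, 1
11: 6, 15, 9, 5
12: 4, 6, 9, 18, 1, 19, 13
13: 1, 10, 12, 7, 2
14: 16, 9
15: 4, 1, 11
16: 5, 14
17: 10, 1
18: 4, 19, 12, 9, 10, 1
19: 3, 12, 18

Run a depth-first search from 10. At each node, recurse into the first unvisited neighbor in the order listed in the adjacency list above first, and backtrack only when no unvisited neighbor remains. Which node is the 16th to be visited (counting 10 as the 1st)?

Visit 10
10 → 13
13 → 1
1 → 5
5 → 2
5 → 16
16 → 14
14 → 9
9 → 11
11 → 6
6 → 12
12 → 4
4 → 15
4 → 7
7 → 8
8 → 3
3 → 19
19 → 18
1 → 17

Visit order: 10, 13, 1, 5, 2, 16, 14, 9, 11, 6, 12, 4, 15, 7, 8, 3, 19, 18, 17

3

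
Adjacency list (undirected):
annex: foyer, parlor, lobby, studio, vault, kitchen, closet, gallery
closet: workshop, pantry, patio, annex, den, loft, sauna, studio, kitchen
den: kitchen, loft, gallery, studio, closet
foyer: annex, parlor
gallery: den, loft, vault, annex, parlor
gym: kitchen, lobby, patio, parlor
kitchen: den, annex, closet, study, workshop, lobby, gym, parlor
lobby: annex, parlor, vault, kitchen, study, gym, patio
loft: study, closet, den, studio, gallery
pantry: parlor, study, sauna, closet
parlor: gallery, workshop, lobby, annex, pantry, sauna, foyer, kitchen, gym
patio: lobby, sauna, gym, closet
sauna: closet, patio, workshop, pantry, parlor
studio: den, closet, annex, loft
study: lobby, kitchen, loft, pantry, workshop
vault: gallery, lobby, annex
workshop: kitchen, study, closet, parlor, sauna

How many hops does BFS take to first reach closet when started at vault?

2

Level 0: vault
Level 1: annex, gallery, lobby
Level 2: closet, den, foyer, gym, kitchen, loft, parlor, patio, studio, study
Level 3: pantry, sauna, workshop
closet first appears at level 2.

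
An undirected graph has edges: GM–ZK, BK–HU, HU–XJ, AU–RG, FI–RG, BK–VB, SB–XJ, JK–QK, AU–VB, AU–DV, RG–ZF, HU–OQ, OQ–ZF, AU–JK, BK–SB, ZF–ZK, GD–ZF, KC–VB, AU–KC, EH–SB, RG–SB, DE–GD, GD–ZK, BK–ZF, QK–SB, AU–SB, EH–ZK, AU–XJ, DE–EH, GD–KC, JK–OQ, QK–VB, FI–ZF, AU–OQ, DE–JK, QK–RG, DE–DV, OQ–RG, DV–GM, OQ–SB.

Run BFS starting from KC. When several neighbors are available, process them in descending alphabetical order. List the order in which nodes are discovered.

Visit KC; enqueue VB, GD, AU → queue [VB, GD, AU]
Visit VB; enqueue QK, BK → queue [GD, AU, QK, BK]
Visit GD; enqueue ZK, ZF, DE → queue [AU, QK, BK, ZK, ZF, DE]
Visit AU; enqueue XJ, SB, RG, OQ, JK, DV → queue [QK, BK, ZK, ZF, DE, XJ, SB, RG, OQ, JK, DV]
Visit QK → queue [BK, ZK, ZF, DE, XJ, SB, RG, OQ, JK, DV]
Visit BK; enqueue HU → queue [ZK, ZF, DE, XJ, SB, RG, OQ, JK, DV, HU]
Visit ZK; enqueue GM, EH → queue [ZF, DE, XJ, SB, RG, OQ, JK, DV, HU, GM, EH]
Visit ZF; enqueue FI → queue [DE, XJ, SB, RG, OQ, JK, DV, HU, GM, EH, FI]
Visit DE → queue [XJ, SB, RG, OQ, JK, DV, HU, GM, EH, FI]
Visit XJ → queue [SB, RG, OQ, JK, DV, HU, GM, EH, FI]
Visit SB → queue [RG, OQ, JK, DV, HU, GM, EH, FI]
Visit RG → queue [OQ, JK, DV, HU, GM, EH, FI]
Visit OQ → queue [JK, DV, HU, GM, EH, FI]
Visit JK → queue [DV, HU, GM, EH, FI]
Visit DV → queue [HU, GM, EH, FI]
Visit HU → queue [GM, EH, FI]
Visit GM → queue [EH, FI]
Visit EH → queue [FI]
Visit FI → queue []

KC, VB, GD, AU, QK, BK, ZK, ZF, DE, XJ, SB, RG, OQ, JK, DV, HU, GM, EH, FI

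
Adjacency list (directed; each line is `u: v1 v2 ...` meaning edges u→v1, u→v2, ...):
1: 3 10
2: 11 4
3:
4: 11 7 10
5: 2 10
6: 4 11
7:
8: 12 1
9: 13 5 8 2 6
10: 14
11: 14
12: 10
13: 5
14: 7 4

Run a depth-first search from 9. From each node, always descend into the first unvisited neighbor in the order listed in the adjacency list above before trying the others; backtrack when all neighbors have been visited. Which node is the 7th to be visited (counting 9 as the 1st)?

7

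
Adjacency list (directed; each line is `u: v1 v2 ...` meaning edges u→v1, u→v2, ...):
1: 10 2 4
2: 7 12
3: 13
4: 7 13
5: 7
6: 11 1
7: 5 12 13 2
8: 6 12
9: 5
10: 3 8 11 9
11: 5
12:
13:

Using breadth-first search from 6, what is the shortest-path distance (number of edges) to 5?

2

Level 0: 6
Level 1: 1, 11
Level 2: 2, 4, 5, 10
Level 3: 3, 7, 8, 9, 12, 13
5 first appears at level 2.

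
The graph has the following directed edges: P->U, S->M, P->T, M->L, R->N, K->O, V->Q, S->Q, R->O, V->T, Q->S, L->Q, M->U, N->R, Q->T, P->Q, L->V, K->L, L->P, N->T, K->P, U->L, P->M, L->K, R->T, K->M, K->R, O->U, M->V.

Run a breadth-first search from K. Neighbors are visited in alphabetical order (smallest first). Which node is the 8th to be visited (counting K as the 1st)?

V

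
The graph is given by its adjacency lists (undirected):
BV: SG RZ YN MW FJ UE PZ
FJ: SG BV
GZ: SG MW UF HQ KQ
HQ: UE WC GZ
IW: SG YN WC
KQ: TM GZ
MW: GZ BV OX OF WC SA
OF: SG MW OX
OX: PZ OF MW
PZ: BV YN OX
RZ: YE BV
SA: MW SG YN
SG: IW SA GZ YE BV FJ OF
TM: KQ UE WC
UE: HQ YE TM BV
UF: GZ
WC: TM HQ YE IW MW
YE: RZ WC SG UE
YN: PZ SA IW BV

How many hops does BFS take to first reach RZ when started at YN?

2

Level 0: YN
Level 1: BV, IW, PZ, SA
Level 2: FJ, MW, OX, RZ, SG, UE, WC
Level 3: GZ, HQ, OF, TM, YE
Level 4: KQ, UF
RZ first appears at level 2.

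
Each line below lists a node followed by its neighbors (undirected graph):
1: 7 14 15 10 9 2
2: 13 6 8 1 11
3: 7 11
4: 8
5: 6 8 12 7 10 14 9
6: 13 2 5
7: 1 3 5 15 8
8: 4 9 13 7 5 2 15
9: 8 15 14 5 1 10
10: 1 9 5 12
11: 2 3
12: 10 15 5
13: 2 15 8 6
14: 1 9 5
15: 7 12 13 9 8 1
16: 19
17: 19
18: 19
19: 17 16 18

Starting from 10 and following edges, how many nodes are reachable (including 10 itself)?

15

BFS from 10 visits: 10, 1, 9, 5, 12, 7, 14, 15, 2, 8, 6, 3, 13, 11, 4
Reachable nodes: 15 of 19 total.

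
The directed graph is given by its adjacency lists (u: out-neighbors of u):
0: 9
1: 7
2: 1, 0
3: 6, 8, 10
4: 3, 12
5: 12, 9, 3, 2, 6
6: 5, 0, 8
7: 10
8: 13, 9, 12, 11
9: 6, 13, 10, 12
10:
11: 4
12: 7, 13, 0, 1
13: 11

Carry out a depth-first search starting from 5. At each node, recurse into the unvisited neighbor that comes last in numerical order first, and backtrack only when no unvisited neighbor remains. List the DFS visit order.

Visit 5
5 → 12
12 → 13
13 → 11
11 → 4
4 → 3
3 → 10
3 → 8
8 → 9
9 → 6
6 → 0
12 → 7
12 → 1
5 → 2

5, 12, 13, 11, 4, 3, 10, 8, 9, 6, 0, 7, 1, 2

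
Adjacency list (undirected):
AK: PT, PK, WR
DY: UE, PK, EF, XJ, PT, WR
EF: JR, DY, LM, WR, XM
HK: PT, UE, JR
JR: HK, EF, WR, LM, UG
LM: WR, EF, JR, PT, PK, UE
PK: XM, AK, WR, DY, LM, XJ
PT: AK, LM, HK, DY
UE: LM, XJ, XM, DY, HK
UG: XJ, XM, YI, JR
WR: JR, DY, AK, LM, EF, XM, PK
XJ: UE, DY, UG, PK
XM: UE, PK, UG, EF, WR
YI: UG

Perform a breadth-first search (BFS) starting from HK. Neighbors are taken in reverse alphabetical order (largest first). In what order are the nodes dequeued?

HK, UE, PT, JR, XM, XJ, LM, DY, AK, WR, UG, EF, PK, YI

Visit HK; enqueue UE, PT, JR → queue [UE, PT, JR]
Visit UE; enqueue XM, XJ, LM, DY → queue [PT, JR, XM, XJ, LM, DY]
Visit PT; enqueue AK → queue [JR, XM, XJ, LM, DY, AK]
Visit JR; enqueue WR, UG, EF → queue [XM, XJ, LM, DY, AK, WR, UG, EF]
Visit XM; enqueue PK → queue [XJ, LM, DY, AK, WR, UG, EF, PK]
Visit XJ → queue [LM, DY, AK, WR, UG, EF, PK]
Visit LM → queue [DY, AK, WR, UG, EF, PK]
Visit DY → queue [AK, WR, UG, EF, PK]
Visit AK → queue [WR, UG, EF, PK]
Visit WR → queue [UG, EF, PK]
Visit UG; enqueue YI → queue [EF, PK, YI]
Visit EF → queue [PK, YI]
Visit PK → queue [YI]
Visit YI → queue []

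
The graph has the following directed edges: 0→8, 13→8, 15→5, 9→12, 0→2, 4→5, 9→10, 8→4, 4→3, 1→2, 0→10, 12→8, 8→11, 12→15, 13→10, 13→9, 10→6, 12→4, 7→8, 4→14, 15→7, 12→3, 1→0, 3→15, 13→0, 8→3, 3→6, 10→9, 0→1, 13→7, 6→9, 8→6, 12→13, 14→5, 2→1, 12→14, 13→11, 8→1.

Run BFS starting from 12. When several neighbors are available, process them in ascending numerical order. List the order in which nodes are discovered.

Visit 12; enqueue 3, 4, 8, 13, 14, 15 → queue [3, 4, 8, 13, 14, 15]
Visit 3; enqueue 6 → queue [4, 8, 13, 14, 15, 6]
Visit 4; enqueue 5 → queue [8, 13, 14, 15, 6, 5]
Visit 8; enqueue 1, 11 → queue [13, 14, 15, 6, 5, 1, 11]
Visit 13; enqueue 0, 7, 9, 10 → queue [14, 15, 6, 5, 1, 11, 0, 7, 9, 10]
Visit 14 → queue [15, 6, 5, 1, 11, 0, 7, 9, 10]
Visit 15 → queue [6, 5, 1, 11, 0, 7, 9, 10]
Visit 6 → queue [5, 1, 11, 0, 7, 9, 10]
Visit 5 → queue [1, 11, 0, 7, 9, 10]
Visit 1; enqueue 2 → queue [11, 0, 7, 9, 10, 2]
Visit 11 → queue [0, 7, 9, 10, 2]
Visit 0 → queue [7, 9, 10, 2]
Visit 7 → queue [9, 10, 2]
Visit 9 → queue [10, 2]
Visit 10 → queue [2]
Visit 2 → queue []

12 3 4 8 13 14 15 6 5 1 11 0 7 9 10 2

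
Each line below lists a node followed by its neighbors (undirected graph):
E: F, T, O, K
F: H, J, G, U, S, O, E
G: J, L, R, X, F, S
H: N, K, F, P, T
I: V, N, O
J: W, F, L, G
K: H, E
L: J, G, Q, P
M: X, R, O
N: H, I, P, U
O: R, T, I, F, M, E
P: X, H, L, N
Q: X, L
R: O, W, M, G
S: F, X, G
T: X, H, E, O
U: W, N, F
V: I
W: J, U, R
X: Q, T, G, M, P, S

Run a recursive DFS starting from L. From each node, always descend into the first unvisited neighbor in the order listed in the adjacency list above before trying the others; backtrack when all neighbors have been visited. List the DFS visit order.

L -> J -> W -> U -> N -> H -> K -> E -> F -> G -> R -> O -> T -> X -> Q -> M -> P -> S -> I -> V

Visit L
L → J
J → W
W → U
U → N
N → H
H → K
K → E
E → F
F → G
G → R
R → O
O → T
T → X
X → Q
X → M
X → P
X → S
O → I
I → V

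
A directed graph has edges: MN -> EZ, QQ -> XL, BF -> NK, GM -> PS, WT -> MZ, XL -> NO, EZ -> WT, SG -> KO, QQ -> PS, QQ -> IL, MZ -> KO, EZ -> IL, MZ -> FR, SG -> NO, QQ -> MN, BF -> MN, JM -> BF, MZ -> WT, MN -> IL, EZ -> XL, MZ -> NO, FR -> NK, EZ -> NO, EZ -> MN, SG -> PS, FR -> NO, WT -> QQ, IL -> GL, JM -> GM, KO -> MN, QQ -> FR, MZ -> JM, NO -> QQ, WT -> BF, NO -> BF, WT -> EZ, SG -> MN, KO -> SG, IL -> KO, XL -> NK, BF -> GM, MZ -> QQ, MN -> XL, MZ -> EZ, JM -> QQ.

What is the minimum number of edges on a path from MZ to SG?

Level 0: MZ
Level 1: EZ, FR, JM, KO, NO, QQ, WT
Level 2: BF, GM, IL, MN, NK, PS, SG, XL
Level 3: GL
SG first appears at level 2.

2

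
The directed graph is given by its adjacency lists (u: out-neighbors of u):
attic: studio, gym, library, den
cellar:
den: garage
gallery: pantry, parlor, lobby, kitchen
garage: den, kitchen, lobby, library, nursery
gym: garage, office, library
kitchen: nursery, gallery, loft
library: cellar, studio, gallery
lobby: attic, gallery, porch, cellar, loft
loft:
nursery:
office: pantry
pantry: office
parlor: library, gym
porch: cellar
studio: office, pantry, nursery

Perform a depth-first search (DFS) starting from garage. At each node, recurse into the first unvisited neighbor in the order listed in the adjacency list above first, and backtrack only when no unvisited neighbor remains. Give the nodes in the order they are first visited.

garage, den, kitchen, nursery, gallery, pantry, office, parlor, library, cellar, studio, gym, lobby, attic, porch, loft

Visit garage
garage → den
garage → kitchen
kitchen → nursery
kitchen → gallery
gallery → pantry
pantry → office
gallery → parlor
parlor → library
library → cellar
library → studio
parlor → gym
gallery → lobby
lobby → attic
lobby → porch
lobby → loft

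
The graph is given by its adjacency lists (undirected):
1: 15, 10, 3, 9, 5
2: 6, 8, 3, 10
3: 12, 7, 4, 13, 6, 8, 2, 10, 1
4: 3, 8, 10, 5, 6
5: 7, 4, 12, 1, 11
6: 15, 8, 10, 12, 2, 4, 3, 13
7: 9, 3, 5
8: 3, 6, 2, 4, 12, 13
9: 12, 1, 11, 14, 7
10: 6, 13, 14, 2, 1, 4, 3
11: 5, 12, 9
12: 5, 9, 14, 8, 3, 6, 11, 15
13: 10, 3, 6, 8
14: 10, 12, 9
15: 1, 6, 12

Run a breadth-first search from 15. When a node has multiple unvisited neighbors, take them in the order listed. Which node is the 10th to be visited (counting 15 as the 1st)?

2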